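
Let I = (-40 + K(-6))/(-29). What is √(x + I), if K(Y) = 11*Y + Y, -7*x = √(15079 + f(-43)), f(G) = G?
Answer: √(159152 - 11774*√3759)/203 ≈ 3.6953*I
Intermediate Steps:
x = -2*√3759/7 (x = -√(15079 - 43)/7 = -2*√3759/7 ≈ -17.517)
K(Y) = 12*Y
I = 112/29 (I = (-40 + 12*(-6))/(-29) = -(-40 - 72)/29 = -1/29*(-112) = 112/29 ≈ 3.8621)
√(x + I) = √(-2*√3759/7 + 112/29) = √(112/29 - 2*√3759/7)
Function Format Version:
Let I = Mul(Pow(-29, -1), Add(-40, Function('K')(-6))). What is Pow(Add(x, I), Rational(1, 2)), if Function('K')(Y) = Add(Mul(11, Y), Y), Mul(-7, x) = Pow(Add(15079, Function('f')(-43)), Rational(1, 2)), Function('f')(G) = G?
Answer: Mul(Rational(1, 203), Pow(Add(159152, Mul(-11774, Pow(3759, Rational(1, 2)))), Rational(1, 2))) ≈ Mul(3.6953, I)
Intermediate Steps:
x = Mul(Rational(-2, 7), Pow(3759, Rational(1, 2))) (x = Mul(Rational(-1, 7), Pow(Add(15079, -43), Rational(1, 2))) = Mul(Rational(-1, 7), Pow(15036, Rational(1, 2))) = Mul(Rational(-1, 7), Mul(2, Pow(3759, Rational(1, 2)))) = Mul(Rational(-2, 7), Pow(3759, Rational(1, 2))) ≈ -17.517)
Function('K')(Y) = Mul(12, Y)
I = Rational(112, 29) (I = Mul(Pow(-29, -1), Add(-40, Mul(12, -6))) = Mul(Rational(-1, 29), Add(-40, -72)) = Mul(Rational(-1, 29), -112) = Rational(112, 29) ≈ 3.8621)
Pow(Add(x, I), Rational(1, 2)) = Pow(Add(Mul(Rational(-2, 7), Pow(3759, Rational(1, 2))), Rational(112, 29)), Rational(1, 2)) = Pow(Add(Rational(112, 29), Mul(Rational(-2, 7), Pow(3759, Rational(1, 2)))), Rational(1, 2))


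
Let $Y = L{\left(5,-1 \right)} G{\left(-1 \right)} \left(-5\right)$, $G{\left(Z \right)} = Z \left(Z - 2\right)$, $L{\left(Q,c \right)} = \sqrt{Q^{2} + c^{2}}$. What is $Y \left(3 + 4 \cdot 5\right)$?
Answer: $- 345 \sqrt{26} \approx -1759.2$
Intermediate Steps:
$G{\left(Z \right)} = Z \left(-2 + Z\right)$
$Y = - 15 \sqrt{26}$ ($Y = \sqrt{5^{2} + \left(-1\right)^{2}} \left(- (-2 - 1)\right) \left(-5\right) = \sqrt{25 + 1} \left(\left(-1\right) \left(-3\right)\right) \left(-5\right) = \sqrt{26} \cdot 3 \left(-5\right) = 3 \sqrt{26} \left(-5\right) = - 15 \sqrt{26} \approx -76.485$)
$Y \left(3 + 4 \cdot 5\right) = - 15 \sqrt{26} \left(3 + 4 \cdot 5\right) = - 15 \sqrt{26} \left(3 + 20\right) = - 15 \sqrt{26} \cdot 23 = - 345 \sqrt{26}$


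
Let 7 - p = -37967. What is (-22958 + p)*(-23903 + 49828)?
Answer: 389289800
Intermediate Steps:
p = 37974 (p = 7 - 1*(-37967) = 7 + 37967 = 37974)
(-22958 + p)*(-23903 + 49828) = (-22958 + 37974)*(-23903 + 49828) = 15016*25925 = 389289800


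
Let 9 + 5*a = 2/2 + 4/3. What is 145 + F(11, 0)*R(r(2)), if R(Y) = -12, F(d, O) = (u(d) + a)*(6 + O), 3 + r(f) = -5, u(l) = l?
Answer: -551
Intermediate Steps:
a = -4/3 (a = -9/5 + (2/2 + 4/3)/5 = -9/5 + (2*(½) + 4*(⅓))/5 = -9/5 + (1 + 4/3)/5 = -9/5 + (⅕)*(7/3) = -9/5 + 7/15 = -4/3 ≈ -1.3333)
r(f) = -8 (r(f) = -3 - 5 = -8)
F(d, O) = (6 + O)*(-4/3 + d) (F(d, O) = (d - 4/3)*(6 + O) = (-4/3 + d)*(6 + O) = (6 + O)*(-4/3 + d))
145 + F(11, 0)*R(r(2)) = 145 + (-8 + 6*11 - 4/3*0 + 0*11)*(-12) = 145 + (-8 + 66 + 0 + 0)*(-12) = 145 + 58*(-12) = 145 - 696 = -551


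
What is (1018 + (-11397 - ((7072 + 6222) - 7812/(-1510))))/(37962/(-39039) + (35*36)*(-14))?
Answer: 77544558091/57773096790 ≈ 1.3422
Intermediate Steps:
(1018 + (-11397 - ((7072 + 6222) - 7812/(-1510))))/(37962/(-39039) + (35*36)*(-14)) = (1018 + (-11397 - (13294 - 7812*(-1/1510))))/(37962*(-1/39039) + 1260*(-14)) = (1018 + (-11397 - (13294 + 3906/755)))/(-12654/13013 - 17640) = (1018 + (-11397 - 1*10040876/755))/(-229561974/13013) = (1018 + (-11397 - 10040876/755))*(-13013/229561974) = (1018 - 18645611/755)*(-13013/229561974) = -17877021/755*(-13013/229561974) = 77544558091/57773096790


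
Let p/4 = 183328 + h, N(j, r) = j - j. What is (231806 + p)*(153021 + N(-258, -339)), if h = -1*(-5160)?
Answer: 150841674918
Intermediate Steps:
N(j, r) = 0
h = 5160
p = 753952 (p = 4*(183328 + 5160) = 4*188488 = 753952)
(231806 + p)*(153021 + N(-258, -339)) = (231806 + 753952)*(153021 + 0) = 985758*153021 = 150841674918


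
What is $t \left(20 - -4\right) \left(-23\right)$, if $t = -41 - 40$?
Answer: $44712$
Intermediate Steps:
$t = -81$ ($t = -41 - 40 = -81$)
$t \left(20 - -4\right) \left(-23\right) = - 81 \left(20 - -4\right) \left(-23\right) = - 81 \left(20 + 4\right) \left(-23\right) = \left(-81\right) 24 \left(-23\right) = \left(-1944\right) \left(-23\right) = 44712$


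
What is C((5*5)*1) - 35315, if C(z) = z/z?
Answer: -35314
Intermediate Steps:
C(z) = 1
C((5*5)*1) - 35315 = 1 - 35315 = -35314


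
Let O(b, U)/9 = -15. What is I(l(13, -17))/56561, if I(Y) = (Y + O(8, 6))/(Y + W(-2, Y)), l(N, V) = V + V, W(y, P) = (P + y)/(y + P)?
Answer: 169/1866513 ≈ 9.0543e-5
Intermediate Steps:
O(b, U) = -135 (O(b, U) = 9*(-15) = -135)
W(y, P) = 1 (W(y, P) = (P + y)/(P + y) = 1)
l(N, V) = 2*V
I(Y) = (-135 + Y)/(1 + Y) (I(Y) = (Y - 135)/(Y + 1) = (-135 + Y)/(1 + Y))
I(l(13, -17))/56561 = ((-135 + 2*(-17))/(1 + 2*(-17)))/56561 = ((-135 - 34)/(1 - 34))*(1/56561) = (-169/(-33))*(1/56561) = -1/33*(-169)*(1/56561) = (169/33)*(1/56561) = 169/1866513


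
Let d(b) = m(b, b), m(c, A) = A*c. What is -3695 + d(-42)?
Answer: -1931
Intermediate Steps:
d(b) = b² (d(b) = b*b = b²)
-3695 + d(-42) = -3695 + (-42)² = -3695 + 1764 = -1931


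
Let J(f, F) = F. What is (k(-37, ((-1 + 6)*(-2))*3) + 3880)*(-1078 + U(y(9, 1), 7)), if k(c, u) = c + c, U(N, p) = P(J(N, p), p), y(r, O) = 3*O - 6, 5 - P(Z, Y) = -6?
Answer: -4061002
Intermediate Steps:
P(Z, Y) = 11 (P(Z, Y) = 5 - 1*(-6) = 5 + 6 = 11)
y(r, O) = -6 + 3*O
U(N, p) = 11
k(c, u) = 2*c
(k(-37, ((-1 + 6)*(-2))*3) + 3880)*(-1078 + U(y(9, 1), 7)) = (2*(-37) + 3880)*(-1078 + 11) = (-74 + 3880)*(-1067) = 3806*(-1067) = -4061002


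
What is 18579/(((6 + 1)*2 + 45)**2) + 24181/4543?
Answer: 2857262/268037 ≈ 10.660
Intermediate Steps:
18579/(((6 + 1)*2 + 45)**2) + 24181/4543 = 18579/((7*2 + 45)**2) + 24181*(1/4543) = 18579/((14 + 45)**2) + 24181/4543 = 18579/(59**2) + 24181/4543 = 18579/3481 + 24181/4543 = 2857262/268037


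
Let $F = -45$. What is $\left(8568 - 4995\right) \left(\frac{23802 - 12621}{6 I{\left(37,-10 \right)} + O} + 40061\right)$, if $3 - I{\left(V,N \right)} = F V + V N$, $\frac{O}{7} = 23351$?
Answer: $\frac{25147231222518}{175685} \approx 1.4314 \cdot 10^{8}$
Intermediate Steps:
$O = 163457$ ($O = 7 \cdot 23351 = 163457$)
$I{\left(V,N \right)} = 3 + 45 V - N V$ ($I{\left(V,N \right)} = 3 - \left(- 45 V + V N\right) = 3 - \left(- 45 V + N V\right) = 3 + 45 V - N V$)
$\left(8568 - 4995\right) \left(\frac{23802 - 12621}{6 I{\left(37,-10 \right)} + O} + 40061\right) = \left(8568 - 4995\right) \left(\frac{23802 - 12621}{6 \left(3 + 45 \cdot 37 - \left(-10\right) 37\right) + 163457} + 40061\right) = 3573 \left(\frac{11181}{6 \left(3 + 1665 + 370\right) + 163457} + 40061\right) = 3573 \left(\frac{11181}{6 \cdot 2038 + 163457} + 40061\right) = 3573 \left(\frac{11181}{12228 + 163457} + 40061\right) = 3573 \left(\frac{11181}{175685} + 40061\right) = 3573 \cdot \frac{7038127966}{175685} = \frac{25147231222518}{175685}$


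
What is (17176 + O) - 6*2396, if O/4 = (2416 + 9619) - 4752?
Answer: 31932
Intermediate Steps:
O = 29132 (O = 4*((2416 + 9619) - 4752) = 4*(12035 - 4752) = 4*7283 = 29132)
(17176 + O) - 6*2396 = (17176 + 29132) - 6*2396 = 46308 - 14376 = 31932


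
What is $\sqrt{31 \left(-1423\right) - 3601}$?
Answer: $i \sqrt{47714} \approx 218.44 i$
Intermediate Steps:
$\sqrt{31 \left(-1423\right) - 3601} = \sqrt{-44113 - 3601} = \sqrt{-47714} = i \sqrt{47714}$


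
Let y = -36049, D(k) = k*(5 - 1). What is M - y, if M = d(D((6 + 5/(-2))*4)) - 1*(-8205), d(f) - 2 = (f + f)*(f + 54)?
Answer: 56576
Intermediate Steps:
D(k) = 4*k (D(k) = k*4 = 4*k)
d(f) = 2 + 2*f*(54 + f) (d(f) = 2 + (f + f)*(f + 54) = 2 + (2*f)*(54 + f) = 2 + 2*f*(54 + f))
M = 20527 (M = (2 + 2*(4*((6 + 5/(-2))*4))² + 108*(4*((6 + 5/(-2))*4))) - 1*(-8205) = (2 + 2*(4*((6 + 5*(-½))*4))² + 108*(4*((6 + 5*(-½))*4))) + 8205 = (2 + 2*(4*((6 - 5/2)*4))² + 108*(4*((6 - 5/2)*4))) + 8205 = (2 + 2*(4*((7/2)*4))² + 108*(4*((7/2)*4))) + 8205 = (2 + 2*(4*14)² + 108*(4*14)) + 8205 = (2 + 2*56² + 108*56) + 8205 = (2 + 2*3136 + 6048) + 8205 = (2 + 6272 + 6048) + 8205 = 12322 + 8205 = 20527)
M - y = 20527 - 1*(-36049) = 20527 + 36049 = 56576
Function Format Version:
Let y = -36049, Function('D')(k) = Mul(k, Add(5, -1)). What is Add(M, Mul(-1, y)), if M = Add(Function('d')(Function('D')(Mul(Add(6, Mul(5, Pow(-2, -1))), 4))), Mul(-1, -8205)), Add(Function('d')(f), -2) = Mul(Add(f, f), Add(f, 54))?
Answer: 56576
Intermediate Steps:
Function('D')(k) = Mul(4, k) (Function('D')(k) = Mul(k, 4) = Mul(4, k))
Function('d')(f) = Add(2, Mul(2, f, Add(54, f))) (Function('d')(f) = Add(2, Mul(Add(f, f), Add(f, 54))) = Add(2, Mul(Mul(2, f), Add(54, f))) = Add(2, Mul(2, f, Add(54, f))))
M = 20527 (M = Add(Add(2, Mul(2, Pow(Mul(4, Mul(Add(6, Mul(5, Pow(-2, -1))), 4)), 2)), Mul(108, Mul(4, Mul(Add(6, Mul(5, Pow(-2, -1))), 4)))), Mul(-1, -8205)) = Add(Add(2, Mul(2, Pow(Mul(4, Mul(Add(6, Mul(5, Rational(-1, 2))), 4)), 2)), Mul(108, Mul(4, Mul(Add(6, Mul(5, Rational(-1, 2))), 4)))), 8205) = Add(Add(2, Mul(2, Pow(Mul(4, Mul(Add(6, Rational(-5, 2)), 4)), 2)), Mul(108, Mul(4, Mul(Add(6, Rational(-5, 2)), 4)))), 8205) = Add(Add(2, Mul(2, Pow(Mul(4, Mul(Rational(7, 2), 4)), 2)), Mul(108, Mul(4, Mul(Rational(7, 2), 4)))), 8205) = Add(Add(2, Mul(2, Pow(Mul(4, 14), 2)), Mul(108, Mul(4, 14))), 8205) = Add(Add(2, Mul(2, Pow(56, 2)), Mul(108, 56)), 8205) = Add(Add(2, Mul(2, 3136), 6048), 8205) = Add(Add(2, 6272, 6048), 8205) = Add(12322, 8205) = 20527)
Add(M, Mul(-1, y)) = Add(20527, Mul(-1, -36049)) = Add(20527, 36049) = 56576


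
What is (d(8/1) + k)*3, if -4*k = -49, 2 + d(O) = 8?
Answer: 219/4 ≈ 54.750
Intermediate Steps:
d(O) = 6 (d(O) = -2 + 8 = 6)
k = 49/4 (k = -¼*(-49) = 49/4 ≈ 12.250)
(d(8/1) + k)*3 = (6 + 49/4)*3 = (73/4)*3 = 219/4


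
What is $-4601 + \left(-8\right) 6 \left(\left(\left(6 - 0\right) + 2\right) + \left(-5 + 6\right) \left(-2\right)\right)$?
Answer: $-4889$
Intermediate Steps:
$-4601 + \left(-8\right) 6 \left(\left(\left(6 - 0\right) + 2\right) + \left(-5 + 6\right) \left(-2\right)\right) = -4601 - 48 \left(\left(\left(6 + 0\right) + 2\right) + 1 \left(-2\right)\right) = -4601 - 48 \left(\left(6 + 2\right) - 2\right) = -4601 - 48 \left(8 - 2\right) = -4601 - 288 = -4889$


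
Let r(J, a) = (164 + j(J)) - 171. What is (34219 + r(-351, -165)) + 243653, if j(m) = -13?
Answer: 277852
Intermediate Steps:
r(J, a) = -20 (r(J, a) = (164 - 13) - 171 = 151 - 171 = -20)
(34219 + r(-351, -165)) + 243653 = (34219 - 20) + 243653 = 34199 + 243653 = 277852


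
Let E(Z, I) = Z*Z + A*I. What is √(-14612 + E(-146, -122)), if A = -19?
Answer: √9022 ≈ 94.984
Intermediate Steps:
E(Z, I) = Z² - 19*I (E(Z, I) = Z*Z - 19*I = Z² - 19*I)
√(-14612 + E(-146, -122)) = √(-14612 + ((-146)² - 19*(-122))) = √(-14612 + (21316 + 2318)) = √(-14612 + 23634) = √9022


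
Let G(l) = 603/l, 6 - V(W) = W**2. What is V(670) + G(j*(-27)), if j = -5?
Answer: -6733343/15 ≈ -4.4889e+5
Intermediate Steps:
V(W) = 6 - W**2
V(670) + G(j*(-27)) = (6 - 1*670**2) + 603/((-5*(-27))) = (6 - 1*448900) + 603/135 = (6 - 448900) + 603*(1/135) = -448894 + 67/15 = -6733343/15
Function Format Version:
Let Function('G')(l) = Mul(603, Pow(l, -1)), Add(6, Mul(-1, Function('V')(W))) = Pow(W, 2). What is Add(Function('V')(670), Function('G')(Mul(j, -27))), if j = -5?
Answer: Rational(-6733343, 15) ≈ -4.4889e+5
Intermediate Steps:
Function('V')(W) = Add(6, Mul(-1, Pow(W, 2)))
Add(Function('V')(670), Function('G')(Mul(j, -27))) = Add(Add(6, Mul(-1, Pow(670, 2))), Mul(603, Pow(Mul(-5, -27), -1))) = Add(Add(6, Mul(-1, 448900)), Mul(603, Pow(135, -1))) = Add(Add(6, -448900), Mul(603, Rational(1, 135))) = Add(-448894, Rational(67, 15)) = Rational(-6733343, 15)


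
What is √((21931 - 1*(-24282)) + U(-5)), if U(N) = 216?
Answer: √46429 ≈ 215.47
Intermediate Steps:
√((21931 - 1*(-24282)) + U(-5)) = √((21931 - 1*(-24282)) + 216) = √((21931 + 24282) + 216) = √(46213 + 216) = √46429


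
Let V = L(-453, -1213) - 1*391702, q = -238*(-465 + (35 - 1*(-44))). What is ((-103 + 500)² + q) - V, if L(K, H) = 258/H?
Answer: 777750385/1213 ≈ 6.4118e+5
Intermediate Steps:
q = 91868 (q = -238*(-465 + (35 + 44)) = -238*(-465 + 79) = -238*(-386) = 91868)
V = -475134784/1213 (V = 258/(-1213) - 1*391702 = 258*(-1/1213) - 391702 = -258/1213 - 391702 = -475134784/1213 ≈ -3.9170e+5)
((-103 + 500)² + q) - V = ((-103 + 500)² + 91868) - 1*(-475134784/1213) = (397² + 91868) + 475134784/1213 = (157609 + 91868) + 475134784/1213 = 249477 + 475134784/1213 = 777750385/1213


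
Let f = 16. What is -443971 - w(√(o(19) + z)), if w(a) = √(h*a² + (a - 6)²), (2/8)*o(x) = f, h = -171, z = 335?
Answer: -443971 - I*√(68229 - (6 - √399)²) ≈ -4.4397e+5 - 260.83*I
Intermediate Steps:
o(x) = 64 (o(x) = 4*16 = 64)
w(a) = √((-6 + a)² - 171*a²) (w(a) = √(-171*a² + (a - 6)²) = √(-171*a² + (-6 + a)²) = √((-6 + a)² - 171*a²))
-443971 - w(√(o(19) + z)) = -443971 - √((-6 + √(64 + 335))² - 171*(√(64 + 335))²) = -443971 - √((-6 + √399)² - 171*(√399)²) = -443971 - √((-6 + √399)² - 171*399) = -443971 - √((-6 + √399)² - 68229) = -443971 - √(-68229 + (-6 + √399)²)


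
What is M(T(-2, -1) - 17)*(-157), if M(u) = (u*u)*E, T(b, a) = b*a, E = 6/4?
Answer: -105975/2 ≈ -52988.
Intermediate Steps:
E = 3/2 (E = 6*(¼) = 3/2 ≈ 1.5000)
T(b, a) = a*b
M(u) = 3*u²/2 (M(u) = (u*u)*(3/2) = u²*(3/2) = 3*u²/2)
M(T(-2, -1) - 17)*(-157) = (3*(-1*(-2) - 17)²/2)*(-157) = (3*(2 - 17)²/2)*(-157) = ((3/2)*(-15)²)*(-157) = ((3/2)*225)*(-157) = (675/2)*(-157) = -105975/2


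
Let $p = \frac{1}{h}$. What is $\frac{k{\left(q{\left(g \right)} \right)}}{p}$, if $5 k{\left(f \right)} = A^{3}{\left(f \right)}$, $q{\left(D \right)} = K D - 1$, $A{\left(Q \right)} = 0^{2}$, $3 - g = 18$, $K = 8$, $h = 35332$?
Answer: $0$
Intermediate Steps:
$g = -15$ ($g = 3 - 18 = -15$)
$A{\left(Q \right)} = 0$
$q{\left(D \right)} = -1 + 8 D$ ($q{\left(D \right)} = 8 D - 1 = -1 + 8 D$)
$p = \frac{1}{35332} \approx 2.8303 \cdot 10^{-5}$
$k{\left(f \right)} = 0$ ($k{\left(f \right)} = \frac{0^{3}}{5} = \frac{1}{5} \cdot 0 = 0$)
$\frac{k{\left(q{\left(g \right)} \right)}}{p} = 0 \frac{1}{\frac{1}{35332}} = 0 \cdot 35332 = 0$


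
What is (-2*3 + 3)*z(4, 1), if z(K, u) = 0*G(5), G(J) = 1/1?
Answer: 0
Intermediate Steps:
G(J) = 1
z(K, u) = 0 (z(K, u) = 0*1 = 0)
(-2*3 + 3)*z(4, 1) = (-2*3 + 3)*0 = (-6 + 3)*0 = -3*0 = 0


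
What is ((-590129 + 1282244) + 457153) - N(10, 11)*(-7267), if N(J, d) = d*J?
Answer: 1948638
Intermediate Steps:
N(J, d) = J*d
((-590129 + 1282244) + 457153) - N(10, 11)*(-7267) = ((-590129 + 1282244) + 457153) - 10*11*(-7267) = (692115 + 457153) - 110*(-7267) = 1149268 - 1*(-799370) = 1149268 + 799370 = 1948638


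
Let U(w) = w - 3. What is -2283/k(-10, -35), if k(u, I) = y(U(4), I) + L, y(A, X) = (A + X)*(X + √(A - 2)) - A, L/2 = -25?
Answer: -152961/76381 - 4566*I/76381 ≈ -2.0026 - 0.059779*I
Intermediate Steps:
L = -50 (L = 2*(-25) = -50)
U(w) = -3 + w
y(A, X) = -A + (A + X)*(X + √(-2 + A)) (y(A, X) = (A + X)*(X + √(-2 + A)) - A = -A + (A + X)*(X + √(-2 + A)))
k(u, I) = -51 + I + I + I² + I*I (k(u, I) = (I² - (-3 + 4) + (-3 + 4)*I + (-3 + 4)*√(-2 + (-3 + 4)) + I*√(-2 + (-3 + 4))) - 50 = (I² - 1*1 + 1*I + 1*√(-2 + 1) + I*√(-2 + 1)) - 50 = (I² - 1 + I + 1*√(-1) + I*√(-1)) - 50 = (I² - 1 + I + 1*I + I*I) - 50 = (I² - 1 + I + I + I*I) - 50 = (-1 + I + I + I² + I*I) - 50 = -51 + I + I + I² + I*I)
-2283/k(-10, -35) = -2283/(-51 + I - 35 + (-35)² + I*(-35)) = -2283/(-51 + I - 35 + 1225 - 35*I) = -2283*(1139 + 34*I)/1298477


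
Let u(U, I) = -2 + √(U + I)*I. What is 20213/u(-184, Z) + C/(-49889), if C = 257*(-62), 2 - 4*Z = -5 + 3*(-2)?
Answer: 2*(-4033497956*I + 103571*√723)/(49889*(13*√723 + 16*I)) ≈ -20.811 - 461.64*I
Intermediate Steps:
Z = 13/4 (Z = ½ - (-5 + 3*(-2))/4 = ½ - (-5 - 6)/4 = ½ - ¼*(-11) = ½ + 11/4 = 13/4 ≈ 3.2500)
u(U, I) = -2 + I*√(I + U) (u(U, I) = -2 + √(I + U)*I = -2 + I*√(I + U))
C = -15934
20213/u(-184, Z) + C/(-49889) = 20213/(-2 + 13*√(13/4 - 184)/4) - 15934/(-49889) = 20213/(-2 + 13*√(-723/4)/4) - 15934*(-1/49889) = 20213/(-2 + 13*(I*√723/2)/4) + 15934/49889 = 20213/(-2 + 13*I*√723/8) + 15934/49889 = 15934/49889 + 20213/(-2 + 13*I*√723/8)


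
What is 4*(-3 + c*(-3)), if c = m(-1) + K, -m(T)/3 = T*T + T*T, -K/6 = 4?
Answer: 348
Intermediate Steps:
K = -24 (K = -6*4 = -24)
m(T) = -6*T² (m(T) = -3*(T*T + T*T) = -3*(T² + T²) = -6*T²)
c = -30 (c = -6*(-1)² - 24 = -6*1 - 24 = -6 - 24 = -30)
4*(-3 + c*(-3)) = 4*(-3 - 30*(-3)) = 4*(-3 + 90) = 4*87 = 348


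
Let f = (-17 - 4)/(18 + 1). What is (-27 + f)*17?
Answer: -9078/19 ≈ -477.79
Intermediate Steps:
f = -21/19 ≈ -1.1053
(-27 + f)*17 = (-27 - 21/19)*17 = -534/19*17 = -9078/19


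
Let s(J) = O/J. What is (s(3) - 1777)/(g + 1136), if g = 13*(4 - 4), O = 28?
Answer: -5303/3408 ≈ -1.5560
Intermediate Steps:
s(J) = 28/J
g = 0 (g = 13*0 = 0)
(s(3) - 1777)/(g + 1136) = (28/3 - 1777)/(0 + 1136) = (28*(⅓) - 1777)/1136 = (28/3 - 1777)*(1/1136) = -5303/3*1/1136 = -5303/3408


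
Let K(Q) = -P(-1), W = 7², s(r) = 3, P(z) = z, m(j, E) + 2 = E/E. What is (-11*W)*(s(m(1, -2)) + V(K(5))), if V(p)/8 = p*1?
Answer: -5929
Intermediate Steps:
m(j, E) = -1 (m(j, E) = -2 + E/E = -2 + 1 = -1)
W = 49
K(Q) = 1 (K(Q) = -1*(-1) = 1)
V(p) = 8*p (V(p) = 8*(p*1) = 8*p)
(-11*W)*(s(m(1, -2)) + V(K(5))) = (-11*49)*(3 + 8*1) = -539*(3 + 8) = -539*11 = -5929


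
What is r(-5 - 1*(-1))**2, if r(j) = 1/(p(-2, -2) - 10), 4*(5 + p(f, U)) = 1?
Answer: 16/3481 ≈ 0.0045964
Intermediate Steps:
p(f, U) = -19/4 (p(f, U) = -5 + (1/4)*1 = -5 + 1/4 = -19/4)
r(j) = -4/59 (r(j) = 1/(-19/4 - 10) = 1/(-59/4) = -4/59)
r(-5 - 1*(-1))**2 = (-4/59)**2 = 16/3481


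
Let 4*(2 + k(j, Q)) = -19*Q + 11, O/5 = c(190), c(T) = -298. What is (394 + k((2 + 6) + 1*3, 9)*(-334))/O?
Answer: -7211/745 ≈ -9.6792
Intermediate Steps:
O = -1490 (O = 5*(-298) = -1490)
k(j, Q) = 3/4 - 19*Q/4 (k(j, Q) = -2 + (-19*Q + 11)/4 = -2 + (11 - 19*Q)/4 = -2 + (11/4 - 19*Q/4) = 3/4 - 19*Q/4)
(394 + k((2 + 6) + 1*3, 9)*(-334))/O = (394 + (3/4 - 19/4*9)*(-334))/(-1490) = (394 + (3/4 - 171/4)*(-334))*(-1/1490) = (394 - 42*(-334))*(-1/1490) = (394 + 14028)*(-1/1490) = 14422*(-1/1490) = -7211/745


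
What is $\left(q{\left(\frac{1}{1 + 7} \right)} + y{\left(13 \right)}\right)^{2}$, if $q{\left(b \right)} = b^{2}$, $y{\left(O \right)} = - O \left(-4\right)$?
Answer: $\frac{11082241}{4096} \approx 2705.6$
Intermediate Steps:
$y{\left(O \right)} = 4 O$ ($y{\left(O \right)} = - \left(-4\right) O = 4 O$)
$\left(q{\left(\frac{1}{1 + 7} \right)} + y{\left(13 \right)}\right)^{2} = \left(\left(\frac{1}{1 + 7}\right)^{2} + 4 \cdot 13\right)^{2} = \left(\left(\frac{1}{8}\right)^{2} + 52\right)^{2} = \left(\frac{1}{64} + 52\right)^{2} = \left(\frac{3329}{64}\right)^{2} = \frac{11082241}{4096}$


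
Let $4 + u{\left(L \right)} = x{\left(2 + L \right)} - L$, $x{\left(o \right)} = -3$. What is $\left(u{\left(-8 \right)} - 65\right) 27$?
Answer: $-1728$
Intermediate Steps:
$u{\left(L \right)} = -7 - L$ ($u{\left(L \right)} = -4 - \left(3 + L\right) = -7 - L$)
$\left(u{\left(-8 \right)} - 65\right) 27 = \left(\left(-7 - -8\right) - 65\right) 27 = \left(\left(-7 + 8\right) - 65\right) 27 = \left(1 - 65\right) 27 = \left(-64\right) 27 = -1728$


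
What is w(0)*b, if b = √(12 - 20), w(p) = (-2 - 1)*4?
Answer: -24*I*√2 ≈ -33.941*I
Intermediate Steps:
w(p) = -12 (w(p) = -3*4 = -12)
b = 2*I*√2 (b = √(-8) = 2*I*√2 ≈ 2.8284*I)
w(0)*b = -24*I*√2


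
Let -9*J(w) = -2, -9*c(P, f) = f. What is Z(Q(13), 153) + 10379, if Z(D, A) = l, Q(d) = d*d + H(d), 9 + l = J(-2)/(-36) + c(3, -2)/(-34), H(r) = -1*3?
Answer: 28558945/2754 ≈ 10370.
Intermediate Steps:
c(P, f) = -f/9
J(w) = 2/9 (J(w) = -1/9*(-2) = 2/9)
H(r) = -3
l = -24821/2754 (l = -9 + ((2/9)/(-36) - 1/9*(-2)/(-34)) = -9 + ((2/9)*(-1/36) + (2/9)*(-1/34)) = -9 + (-1/162 - 1/153) = -9 - 35/2754 = -24821/2754 ≈ -9.0127)
Q(d) = -3 + d**2 (Q(d) = d*d - 3 = d**2 - 3 = -3 + d**2)
Z(D, A) = -24821/2754
Z(Q(13), 153) + 10379 = -24821/2754 + 10379 = 28558945/2754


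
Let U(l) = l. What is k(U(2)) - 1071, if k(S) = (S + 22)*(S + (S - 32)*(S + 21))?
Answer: -17583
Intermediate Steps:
k(S) = (22 + S)*(S + (-32 + S)*(21 + S))
k(U(2)) - 1071 = (-14784 + 2**3 - 892*2 + 12*2**2) - 1071 = (-14784 + 8 - 1784 + 12*4) - 1071 = (-14784 + 8 - 1784 + 48) - 1071 = -16512 - 1071 = -17583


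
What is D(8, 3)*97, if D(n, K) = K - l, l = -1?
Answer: 388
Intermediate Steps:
D(n, K) = 1 + K (D(n, K) = K - 1*(-1) = K + 1 = 1 + K)
D(8, 3)*97 = (1 + 3)*97 = 4*97 = 388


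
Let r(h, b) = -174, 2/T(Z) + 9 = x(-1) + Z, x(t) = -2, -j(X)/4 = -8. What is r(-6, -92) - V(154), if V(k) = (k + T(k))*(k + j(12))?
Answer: -4121346/143 ≈ -28821.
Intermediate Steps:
j(X) = 32 (j(X) = -4*(-8) = 32)
T(Z) = 2/(-11 + Z) (T(Z) = 2/(-9 + (-2 + Z)) = 2/(-11 + Z))
V(k) = (32 + k)*(k + 2/(-11 + k)) (V(k) = (k + 2/(-11 + k))*(k + 32) = (k + 2/(-11 + k))*(32 + k) = (32 + k)*(k + 2/(-11 + k)))
r(-6, -92) - V(154) = -174 - (64 + 2*154 + 154*(-11 + 154)*(32 + 154))/(-11 + 154) = -174 - (64 + 308 + 154*143*186)/143 = -174 - (64 + 308 + 4096092)/143 = -174 - 4096464/143 = -4121346/143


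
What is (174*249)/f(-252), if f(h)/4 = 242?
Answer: 21663/484 ≈ 44.758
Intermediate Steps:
f(h) = 968 (f(h) = 4*242 = 968)
(174*249)/f(-252) = (174*249)/968 = 43326*(1/968) = 21663/484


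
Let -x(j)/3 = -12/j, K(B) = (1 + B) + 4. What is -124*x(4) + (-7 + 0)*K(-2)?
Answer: -1137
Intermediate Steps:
K(B) = 5 + B
x(j) = 36/j (x(j) = -(-36)/j = 36/j)
-124*x(4) + (-7 + 0)*K(-2) = -4464/4 + (-7 + 0)*(5 - 2) = -4464/4 - 7*3 = -124*9 - 21 = -1116 - 21 = -1137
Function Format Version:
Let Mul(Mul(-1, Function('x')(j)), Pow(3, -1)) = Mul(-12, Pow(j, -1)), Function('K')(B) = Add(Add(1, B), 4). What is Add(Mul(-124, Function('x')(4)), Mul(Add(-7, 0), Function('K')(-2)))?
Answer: -1137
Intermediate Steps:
Function('K')(B) = Add(5, B)
Function('x')(j) = Mul(36, Pow(j, -1)) (Function('x')(j) = Mul(-3, Mul(-12, Pow(j, -1))) = Mul(36, Pow(j, -1)))
Add(Mul(-124, Function('x')(4)), Mul(Add(-7, 0), Function('K')(-2))) = Add(Mul(-124, Mul(36, Pow(4, -1))), Mul(Add(-7, 0), Add(5, -2))) = Add(Mul(-124, Mul(36, Rational(1, 4))), Mul(-7, 3)) = Add(Mul(-124, 9), -21) = Add(-1116, -21) = -1137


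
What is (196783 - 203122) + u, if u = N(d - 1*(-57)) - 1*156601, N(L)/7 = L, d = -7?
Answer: -162590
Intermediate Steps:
N(L) = 7*L
u = -156251 (u = 7*(-7 - 1*(-57)) - 1*156601 = 7*(-7 + 57) - 156601 = 7*50 - 156601 = 350 - 156601 = -156251)
(196783 - 203122) + u = (196783 - 203122) - 156251 = -6339 - 156251 = -162590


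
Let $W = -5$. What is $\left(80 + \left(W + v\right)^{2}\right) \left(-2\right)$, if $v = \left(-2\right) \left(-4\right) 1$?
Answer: $-178$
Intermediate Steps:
$v = 8$ ($v = 8 \cdot 1 = 8$)
$\left(80 + \left(W + v\right)^{2}\right) \left(-2\right) = \left(80 + \left(-5 + 8\right)^{2}\right) \left(-2\right) = \left(80 + 3^{2}\right) \left(-2\right) = \left(80 + 9\right) \left(-2\right) = 89 \left(-2\right) = -178$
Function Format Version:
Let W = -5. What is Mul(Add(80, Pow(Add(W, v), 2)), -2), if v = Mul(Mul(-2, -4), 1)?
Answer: -178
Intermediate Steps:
v = 8 (v = Mul(8, 1) = 8)
Mul(Add(80, Pow(Add(W, v), 2)), -2) = Mul(Add(80, Pow(Add(-5, 8), 2)), -2) = Mul(Add(80, Pow(3, 2)), -2) = Mul(Add(80, 9), -2) = Mul(89, -2) = -178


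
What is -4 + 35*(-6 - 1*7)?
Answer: -459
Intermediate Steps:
-4 + 35*(-6 - 1*7) = -4 + 35*(-6 - 7) = -4 + 35*(-13) = -4 - 455 = -459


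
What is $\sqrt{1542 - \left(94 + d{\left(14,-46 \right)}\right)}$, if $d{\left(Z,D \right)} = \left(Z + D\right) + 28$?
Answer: $22 \sqrt{3} \approx 38.105$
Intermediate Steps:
$d{\left(Z,D \right)} = 28 + D + Z$ ($d{\left(Z,D \right)} = \left(D + Z\right) + 28 = 28 + D + Z$)
$\sqrt{1542 - \left(94 + d{\left(14,-46 \right)}\right)} = \sqrt{1542 - 90} = \sqrt{1452} = 22 \sqrt{3}$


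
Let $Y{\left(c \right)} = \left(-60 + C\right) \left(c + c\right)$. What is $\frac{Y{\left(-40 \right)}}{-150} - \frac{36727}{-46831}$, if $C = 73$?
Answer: $\frac{5421329}{702465} \approx 7.7176$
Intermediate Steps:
$Y{\left(c \right)} = 26 c$ ($Y{\left(c \right)} = \left(-60 + 73\right) \left(c + c\right) = 13 \cdot 2 c = 26 c$)
$\frac{Y{\left(-40 \right)}}{-150} - \frac{36727}{-46831} = \frac{26 \left(-40\right)}{-150} - \frac{36727}{-46831} = \left(-1040\right) \left(- \frac{1}{150}\right) - - \frac{36727}{46831} = \frac{104}{15} + \frac{36727}{46831} = \frac{5421329}{702465}$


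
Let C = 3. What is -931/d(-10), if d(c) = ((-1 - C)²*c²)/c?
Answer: 931/160 ≈ 5.8187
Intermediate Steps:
d(c) = 16*c (d(c) = ((-1 - 1*3)²*c²)/c = ((-1 - 3)²*c²)/c = ((-4)²*c²)/c = (16*c²)/c = 16*c)
-931/d(-10) = -931/(16*(-10)) = -931/(-160) = -931*(-1/160) = 931/160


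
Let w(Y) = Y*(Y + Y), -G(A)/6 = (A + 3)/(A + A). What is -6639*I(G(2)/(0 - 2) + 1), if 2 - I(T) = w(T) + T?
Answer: 2542737/8 ≈ 3.1784e+5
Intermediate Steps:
G(A) = -3*(3 + A)/A (G(A) = -6*(A + 3)/(A + A) = -6*(3 + A)/(2*A) = -6*(3 + A)*1/(2*A) = -3*(3 + A)/A)
w(Y) = 2*Y² (w(Y) = Y*(2*Y) = 2*Y²)
I(T) = 2 - T - 2*T² (I(T) = 2 - (2*T² + T) = 2 - (T + 2*T²) = 2 + (-T - 2*T²) = 2 - T - 2*T²)
-6639*I(G(2)/(0 - 2) + 1) = -6639*(2 - ((-3 - 9/2)/(0 - 2) + 1) - 2*((-3 - 9/2)/(0 - 2) + 1)²) = -6639*(2 - ((-3 - 9*½)/(-2) + 1) - 2*((-3 - 9*½)/(-2) + 1)²) = -6639*(2 - (-(-3 - 9/2)/2 + 1) - 2*(-(-3 - 9/2)/2 + 1)²) = -6639*(2 - (-½*(-15/2) + 1) - 2*(-½*(-15/2) + 1)²) = -6639*(2 - (15/4 + 1) - 2*(15/4 + 1)²) = -6639*(2 - 1*19/4 - 2*(19/4)²) = -6639*(2 - 19/4 - 2*361/16) = -6639*(2 - 19/4 - 361/8) = -6639*(-383/8) = 2542737/8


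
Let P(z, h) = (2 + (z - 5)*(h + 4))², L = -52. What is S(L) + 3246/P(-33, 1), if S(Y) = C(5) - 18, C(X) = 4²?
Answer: -33721/17672 ≈ -1.9082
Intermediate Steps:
P(z, h) = (2 + (-5 + z)*(4 + h))²
C(X) = 16
S(Y) = -2 (S(Y) = 16 - 18 = -2)
S(L) + 3246/P(-33, 1) = -2 + 3246/((-18 - 5*1 + 4*(-33) + 1*(-33))²) = -2 + 3246/((-18 - 5 - 132 - 33)²) = -2 + 3246/((-188)²) = -2 + 3246/35344 = -2 + 3246*(1/35344) = -2 + 1623/17672 = -33721/17672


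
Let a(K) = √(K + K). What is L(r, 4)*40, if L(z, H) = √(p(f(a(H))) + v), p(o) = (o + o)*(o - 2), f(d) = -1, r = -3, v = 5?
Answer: 40*√11 ≈ 132.67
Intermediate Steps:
a(K) = √2*√K (a(K) = √(2*K) = √2*√K)
p(o) = 2*o*(-2 + o) (p(o) = (2*o)*(-2 + o) = 2*o*(-2 + o))
L(z, H) = √11 (L(z, H) = √(2*(-1)*(-2 - 1) + 5) = √(2*(-1)*(-3) + 5) = √(6 + 5) = √11)
L(r, 4)*40 = √11*40 = 40*√11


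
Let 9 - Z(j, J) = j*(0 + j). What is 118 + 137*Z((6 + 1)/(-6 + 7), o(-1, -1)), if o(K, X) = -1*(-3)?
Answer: -5362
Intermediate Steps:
o(K, X) = 3
Z(j, J) = 9 - j**2 (Z(j, J) = 9 - j*(0 + j) = 9 - j*j = 9 - j**2)
118 + 137*Z((6 + 1)/(-6 + 7), o(-1, -1)) = 118 + 137*(9 - ((6 + 1)/(-6 + 7))**2) = 118 + 137*(9 - (7/1)**2) = 118 + 137*(9 - (7*1)**2) = 118 + 137*(9 - 1*7**2) = 118 + 137*(9 - 1*49) = 118 + 137*(9 - 49) = 118 + 137*(-40) = 118 - 5480 = -5362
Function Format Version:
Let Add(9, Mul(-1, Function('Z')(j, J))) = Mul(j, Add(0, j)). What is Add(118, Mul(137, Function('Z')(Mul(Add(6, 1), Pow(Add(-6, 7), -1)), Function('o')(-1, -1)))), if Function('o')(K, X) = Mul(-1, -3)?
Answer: -5362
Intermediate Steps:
Function('o')(K, X) = 3
Function('Z')(j, J) = Add(9, Mul(-1, Pow(j, 2))) (Function('Z')(j, J) = Add(9, Mul(-1, Mul(j, Add(0, j)))) = Add(9, Mul(-1, Mul(j, j))) = Add(9, Mul(-1, Pow(j, 2))))
Add(118, Mul(137, Function('Z')(Mul(Add(6, 1), Pow(Add(-6, 7), -1)), Function('o')(-1, -1)))) = Add(118, Mul(137, Add(9, Mul(-1, Pow(Mul(Add(6, 1), Pow(Add(-6, 7), -1)), 2))))) = Add(118, Mul(137, Add(9, Mul(-1, Pow(Mul(7, Pow(1, -1)), 2))))) = Add(118, Mul(137, Add(9, Mul(-1, Pow(Mul(7, 1), 2))))) = Add(118, Mul(137, Add(9, Mul(-1, Pow(7, 2))))) = Add(118, Mul(137, Add(9, Mul(-1, 49)))) = Add(118, Mul(137, Add(9, -49))) = Add(118, Mul(137, -40)) = Add(118, -5480) = -5362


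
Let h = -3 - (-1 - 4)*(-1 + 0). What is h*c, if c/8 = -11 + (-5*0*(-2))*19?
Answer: 704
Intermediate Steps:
c = -88 (c = 8*(-11 + (-5*0*(-2))*19) = 8*(-11 + (0*(-2))*19) = 8*(-11 + 0*19) = 8*(-11 + 0) = 8*(-11) = -88)
h = -8 (h = -3 - (-5)*(-1) = -3 - 1*5 = -3 - 5 = -8)
h*c = -8*(-88) = 704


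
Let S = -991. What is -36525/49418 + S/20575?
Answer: -800475113/1016775350 ≈ -0.78727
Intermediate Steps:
-36525/49418 + S/20575 = -36525/49418 - 991/20575 = -800475113/1016775350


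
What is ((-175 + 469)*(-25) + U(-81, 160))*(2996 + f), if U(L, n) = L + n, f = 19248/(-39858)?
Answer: -144687228620/6643 ≈ -2.1780e+7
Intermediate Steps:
f = -3208/6643 (f = 19248*(-1/39858) = -3208/6643 ≈ -0.48291)
((-175 + 469)*(-25) + U(-81, 160))*(2996 + f) = ((-175 + 469)*(-25) + (-81 + 160))*(2996 - 3208/6643) = (294*(-25) + 79)*(19899220/6643) = (-7350 + 79)*(19899220/6643) = -7271*19899220/6643 = -144687228620/6643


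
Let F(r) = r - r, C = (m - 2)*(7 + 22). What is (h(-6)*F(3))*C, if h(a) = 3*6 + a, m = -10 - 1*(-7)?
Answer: 0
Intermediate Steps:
m = -3 (m = -10 + 7 = -3)
C = -145 (C = (-3 - 2)*(7 + 22) = -5*29 = -145)
h(a) = 18 + a
F(r) = 0
(h(-6)*F(3))*C = ((18 - 6)*0)*(-145) = (12*0)*(-145) = 0*(-145) = 0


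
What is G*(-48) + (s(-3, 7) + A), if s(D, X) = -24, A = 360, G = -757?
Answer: 36672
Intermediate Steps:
G*(-48) + (s(-3, 7) + A) = -757*(-48) + (-24 + 360) = 36336 + 336 = 36672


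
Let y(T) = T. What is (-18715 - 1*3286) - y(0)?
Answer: -22001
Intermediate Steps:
(-18715 - 1*3286) - y(0) = (-18715 - 1*3286) - 1*0 = (-18715 - 3286) + 0 = -22001 + 0 = -22001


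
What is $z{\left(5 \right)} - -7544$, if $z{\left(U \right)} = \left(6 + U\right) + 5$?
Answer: $7560$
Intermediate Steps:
$z{\left(U \right)} = 11 + U$
$z{\left(5 \right)} - -7544 = \left(11 + 5\right) - -7544 = 16 + 7544 = 7560$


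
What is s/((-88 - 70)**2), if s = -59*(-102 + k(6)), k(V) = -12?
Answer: 3363/12482 ≈ 0.26943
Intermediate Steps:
s = 6726 (s = -59*(-102 - 12) = -59*(-114) = 6726)
s/((-88 - 70)**2) = 6726/((-88 - 70)**2) = 6726/((-158)**2) = 6726/24964 = 6726*(1/24964) = 3363/12482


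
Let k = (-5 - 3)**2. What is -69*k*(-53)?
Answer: 234048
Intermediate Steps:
k = 64 (k = (-8)**2 = 64)
-69*k*(-53) = -69*64*(-53) = -4416*(-53) = 234048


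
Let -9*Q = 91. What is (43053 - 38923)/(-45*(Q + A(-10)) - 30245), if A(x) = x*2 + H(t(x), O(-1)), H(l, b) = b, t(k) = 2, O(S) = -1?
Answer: -826/5769 ≈ -0.14318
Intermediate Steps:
Q = -91/9 (Q = -1/9*91 = -91/9 ≈ -10.111)
A(x) = -1 + 2*x (A(x) = x*2 - 1 = 2*x - 1 = -1 + 2*x)
(43053 - 38923)/(-45*(Q + A(-10)) - 30245) = (43053 - 38923)/(-45*(-91/9 + (-1 + 2*(-10))) - 30245) = 4130/(-45*(-91/9 + (-1 - 20)) - 30245) = 4130/(-45*(-91/9 - 21) - 30245) = 4130/(-45*(-280/9) - 30245) = 4130/(1400 - 30245) = 4130/(-28845) = 4130*(-1/28845) = -826/5769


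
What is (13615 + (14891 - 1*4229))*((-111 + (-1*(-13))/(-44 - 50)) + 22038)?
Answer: 50037931625/94 ≈ 5.3232e+8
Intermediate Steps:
(13615 + (14891 - 1*4229))*((-111 + (-1*(-13))/(-44 - 50)) + 22038) = (13615 + (14891 - 4229))*((-111 + 13/(-94)) + 22038) = (13615 + 10662)*((-111 - 1/94*13) + 22038) = 24277*((-111 - 13/94) + 22038) = 24277*(-10447/94 + 22038) = 24277*(2061125/94) = 50037931625/94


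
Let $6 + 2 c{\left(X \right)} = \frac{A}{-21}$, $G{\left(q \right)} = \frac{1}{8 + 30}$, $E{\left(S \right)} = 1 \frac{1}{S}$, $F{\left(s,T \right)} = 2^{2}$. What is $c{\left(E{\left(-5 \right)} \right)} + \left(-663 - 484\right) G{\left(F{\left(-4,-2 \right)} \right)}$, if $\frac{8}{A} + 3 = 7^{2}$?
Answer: $- \frac{609139}{18354} \approx -33.188$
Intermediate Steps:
$A = \frac{4}{23}$ ($A = \frac{8}{-3 + 7^{2}} = \frac{8}{-3 + 49} = \frac{8}{46} = 8 \cdot \frac{1}{46} = \frac{4}{23} \approx 0.17391$)
$F{\left(s,T \right)} = 4$
$E{\left(S \right)} = \frac{1}{S}$
$G{\left(q \right)} = \frac{1}{38}$
$c{\left(X \right)} = - \frac{1451}{483}$ ($c{\left(X \right)} = -3 + \frac{\frac{4}{23} \frac{1}{-21}}{2} = -3 + \frac{\frac{4}{23} \left(- \frac{1}{21}\right)}{2} = -3 + \frac{1}{2} \left(- \frac{4}{483}\right) = -3 - \frac{2}{483} = - \frac{1451}{483}$)
$c{\left(E{\left(-5 \right)} \right)} + \left(-663 - 484\right) G{\left(F{\left(-4,-2 \right)} \right)} = - \frac{1451}{483} + \left(-663 - 484\right) \frac{1}{38} = - \frac{1451}{483} - \frac{1147}{38} = - \frac{609139}{18354}$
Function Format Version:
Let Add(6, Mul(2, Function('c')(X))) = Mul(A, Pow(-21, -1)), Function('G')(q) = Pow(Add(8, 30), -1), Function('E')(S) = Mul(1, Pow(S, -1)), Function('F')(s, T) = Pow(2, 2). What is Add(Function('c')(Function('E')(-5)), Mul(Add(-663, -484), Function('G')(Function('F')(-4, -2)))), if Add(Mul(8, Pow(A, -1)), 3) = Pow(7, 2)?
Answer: Rational(-609139, 18354) ≈ -33.188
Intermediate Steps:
A = Rational(4, 23) (A = Mul(8, Pow(Add(-3, Pow(7, 2)), -1)) = Mul(8, Pow(Add(-3, 49), -1)) = Mul(8, Pow(46, -1)) = Mul(8, Rational(1, 46)) = Rational(4, 23) ≈ 0.17391)
Function('F')(s, T) = 4
Function('E')(S) = Pow(S, -1)
Function('G')(q) = Rational(1, 38) (Function('G')(q) = Pow(38, -1) = Rational(1, 38))
Function('c')(X) = Rational(-1451, 483) (Function('c')(X) = Add(-3, Mul(Rational(1, 2), Mul(Rational(4, 23), Pow(-21, -1)))) = Add(-3, Mul(Rational(1, 2), Mul(Rational(4, 23), Rational(-1, 21)))) = Add(-3, Mul(Rational(1, 2), Rational(-4, 483))) = Add(-3, Rational(-2, 483)) = Rational(-1451, 483))
Add(Function('c')(Function('E')(-5)), Mul(Add(-663, -484), Function('G')(Function('F')(-4, -2)))) = Add(Rational(-1451, 483), Mul(Add(-663, -484), Rational(1, 38))) = Add(Rational(-1451, 483), Mul(-1147, Rational(1, 38))) = Add(Rational(-1451, 483), Rational(-1147, 38)) = Rational(-609139, 18354)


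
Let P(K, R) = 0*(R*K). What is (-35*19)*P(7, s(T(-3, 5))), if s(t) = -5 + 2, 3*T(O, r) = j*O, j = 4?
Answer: 0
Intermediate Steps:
T(O, r) = 4*O/3 (T(O, r) = (4*O)/3 = 4*O/3)
s(t) = -3
P(K, R) = 0 (P(K, R) = 0*(K*R) = 0)
(-35*19)*P(7, s(T(-3, 5))) = -35*19*0 = -665*0 = 0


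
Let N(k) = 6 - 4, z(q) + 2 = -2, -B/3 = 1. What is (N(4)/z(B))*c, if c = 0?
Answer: 0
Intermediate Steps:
B = -3 (B = -3*1 = -3)
z(q) = -4 (z(q) = -2 - 2 = -4)
N(k) = 2
(N(4)/z(B))*c = (2/(-4))*0 = -¼*2*0 = -½*0 = 0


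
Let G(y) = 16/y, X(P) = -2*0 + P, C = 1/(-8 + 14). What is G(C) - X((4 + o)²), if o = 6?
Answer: -4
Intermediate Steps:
C = ⅙ (C = 1/6 = ⅙ ≈ 0.16667)
X(P) = P (X(P) = 0 + P = P)
G(C) - X((4 + o)²) = 16/(⅙) - (4 + 6)² = 16*6 - 1*10² = 96 - 1*100 = 96 - 100 = -4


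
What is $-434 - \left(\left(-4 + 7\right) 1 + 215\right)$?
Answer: $-652$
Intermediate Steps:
$-434 - \left(\left(-4 + 7\right) 1 + 215\right) = -434 - \left(3 \cdot 1 + 215\right) = -434 - \left(3 + 215\right) = -434 - 218 = -652$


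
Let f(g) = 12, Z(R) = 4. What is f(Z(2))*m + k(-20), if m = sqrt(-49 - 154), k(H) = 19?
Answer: 19 + 12*I*sqrt(203) ≈ 19.0 + 170.97*I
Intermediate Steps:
m = I*sqrt(203) (m = sqrt(-203) = I*sqrt(203) ≈ 14.248*I)
f(Z(2))*m + k(-20) = 12*(I*sqrt(203)) + 19 = 12*I*sqrt(203) + 19 = 19 + 12*I*sqrt(203)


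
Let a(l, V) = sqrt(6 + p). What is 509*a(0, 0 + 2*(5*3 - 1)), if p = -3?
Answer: 509*sqrt(3) ≈ 881.61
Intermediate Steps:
a(l, V) = sqrt(3) (a(l, V) = sqrt(6 - 3) = sqrt(3))
509*a(0, 0 + 2*(5*3 - 1)) = 509*sqrt(3)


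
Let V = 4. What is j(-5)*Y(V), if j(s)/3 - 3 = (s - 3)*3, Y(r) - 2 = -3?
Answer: 63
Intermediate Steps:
Y(r) = -1 (Y(r) = 2 - 3 = -1)
j(s) = -18 + 9*s (j(s) = 9 + 3*((s - 3)*3) = 9 + 3*((-3 + s)*3) = 9 + 3*(-9 + 3*s) = 9 + (-27 + 9*s) = -18 + 9*s)
j(-5)*Y(V) = (-18 + 9*(-5))*(-1) = (-18 - 45)*(-1) = -63*(-1) = 63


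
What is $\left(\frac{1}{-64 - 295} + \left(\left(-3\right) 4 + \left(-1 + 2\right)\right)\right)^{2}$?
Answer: $\frac{15602500}{128881} \approx 121.06$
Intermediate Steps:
$\left(\frac{1}{-64 - 295} + \left(\left(-3\right) 4 + \left(-1 + 2\right)\right)\right)^{2} = \left(\frac{1}{-359} + \left(-12 + 1\right)\right)^{2} = \left(- \frac{1}{359} - 11\right)^{2} = \left(- \frac{3950}{359}\right)^{2} = \frac{15602500}{128881}$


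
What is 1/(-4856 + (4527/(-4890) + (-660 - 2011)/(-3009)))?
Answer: -4904670/23817264371 ≈ -0.00020593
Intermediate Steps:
1/(-4856 + (4527/(-4890) + (-660 - 2011)/(-3009))) = 1/(-4856 + (4527*(-1/4890) - 2671*(-1/3009))) = 1/(-4856 + (-1509/1630 + 2671/3009)) = 1/(-4856 - 186851/4904670) = 1/(-23817264371/4904670) = -4904670/23817264371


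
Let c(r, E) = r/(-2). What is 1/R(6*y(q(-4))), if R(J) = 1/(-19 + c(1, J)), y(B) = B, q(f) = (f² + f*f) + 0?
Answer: -39/2 ≈ -19.500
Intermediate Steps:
c(r, E) = -r/2 (c(r, E) = r*(-½) = -r/2)
q(f) = 2*f² (q(f) = (f² + f²) + 0 = 2*f² + 0 = 2*f²)
R(J) = -2/39 (R(J) = 1/(-19 - ½*1) = 1/(-19 - ½) = 1/(-39/2) = -2/39)
1/R(6*y(q(-4))) = 1/(-2/39) = -39/2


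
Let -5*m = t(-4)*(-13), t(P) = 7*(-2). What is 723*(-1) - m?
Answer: -3433/5 ≈ -686.60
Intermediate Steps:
t(P) = -14
m = -182/5 (m = -(-14)*(-13)/5 = -⅕*182 = -182/5 ≈ -36.400)
723*(-1) - m = 723*(-1) - 1*(-182/5) = -723 + 182/5 = -3433/5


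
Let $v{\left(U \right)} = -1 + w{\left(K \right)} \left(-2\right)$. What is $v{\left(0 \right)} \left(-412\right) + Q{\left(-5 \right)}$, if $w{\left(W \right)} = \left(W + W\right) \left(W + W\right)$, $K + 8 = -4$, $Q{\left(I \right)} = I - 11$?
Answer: $475020$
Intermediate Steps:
$Q{\left(I \right)} = -11 + I$ ($Q{\left(I \right)} = I - 11 = -11 + I$)
$K = -12$ ($K = -8 - 4 = -12$)
$w{\left(W \right)} = 4 W^{2}$ ($w{\left(W \right)} = 2 W 2 W = 4 W^{2}$)
$v{\left(U \right)} = -1153$ ($v{\left(U \right)} = -1 + 4 \left(-12\right)^{2} \left(-2\right) = -1 + 4 \cdot 144 \left(-2\right) = -1 + 576 \left(-2\right) = -1 - 1152 = -1153$)
$v{\left(0 \right)} \left(-412\right) + Q{\left(-5 \right)} = \left(-1153\right) \left(-412\right) - 16 = 475036 - 16 = 475020$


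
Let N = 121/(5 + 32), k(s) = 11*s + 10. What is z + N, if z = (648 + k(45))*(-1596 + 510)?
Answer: -46329725/37 ≈ -1.2522e+6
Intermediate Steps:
k(s) = 10 + 11*s
N = 121/37 ≈ 3.2703
z = -1252158 (z = (648 + (10 + 11*45))*(-1596 + 510) = (648 + (10 + 495))*(-1086) = (648 + 505)*(-1086) = 1153*(-1086) = -1252158)
z + N = -1252158 + 121/37 = -46329725/37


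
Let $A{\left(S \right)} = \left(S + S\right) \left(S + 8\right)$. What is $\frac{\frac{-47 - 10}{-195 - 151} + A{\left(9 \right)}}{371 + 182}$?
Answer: $\frac{105933}{191338} \approx 0.55364$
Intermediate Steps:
$A{\left(S \right)} = 2 S \left(8 + S\right)$
$\frac{\frac{-47 - 10}{-195 - 151} + A{\left(9 \right)}}{371 + 182} = \frac{\frac{-47 - 10}{-195 - 151} + 2 \cdot 9 \left(8 + 9\right)}{371 + 182} = \frac{- \frac{57}{-346} + 2 \cdot 9 \cdot 17}{553} = \left(\left(-57\right) \left(- \frac{1}{346}\right) + 306\right) \frac{1}{553} = \left(\frac{57}{346} + 306\right) \frac{1}{553} = \frac{105933}{346} \cdot \frac{1}{553} = \frac{105933}{191338}$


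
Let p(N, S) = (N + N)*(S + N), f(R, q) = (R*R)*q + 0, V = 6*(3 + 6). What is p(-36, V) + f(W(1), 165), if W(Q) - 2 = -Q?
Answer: -1131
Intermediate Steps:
W(Q) = 2 - Q
V = 54 (V = 6*9 = 54)
f(R, q) = q*R² (f(R, q) = R²*q + 0 = q*R² + 0 = q*R²)
p(N, S) = 2*N*(N + S) (p(N, S) = (2*N)*(N + S) = 2*N*(N + S))
p(-36, V) + f(W(1), 165) = 2*(-36)*(-36 + 54) + 165*(2 - 1*1)² = 2*(-36)*18 + 165*(2 - 1)² = -1296 + 165*1² = -1296 + 165*1 = -1296 + 165 = -1131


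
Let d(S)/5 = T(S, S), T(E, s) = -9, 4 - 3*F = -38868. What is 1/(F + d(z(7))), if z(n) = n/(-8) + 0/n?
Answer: 3/38737 ≈ 7.7445e-5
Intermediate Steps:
F = 38872/3 (F = 4/3 - 1/3*(-38868) = 4/3 + 12956 = 38872/3 ≈ 12957.)
z(n) = -n/8 (z(n) = n*(-1/8) + 0 = -n/8 + 0 = -n/8)
d(S) = -45 (d(S) = 5*(-9) = -45)
1/(F + d(z(7))) = 1/(38872/3 - 45) = 1/(38737/3) = 3/38737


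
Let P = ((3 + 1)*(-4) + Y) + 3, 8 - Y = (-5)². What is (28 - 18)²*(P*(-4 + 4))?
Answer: 0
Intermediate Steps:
Y = -17 (Y = 8 - 1*(-5)² = 8 - 1*25 = 8 - 25 = -17)
P = -30 (P = ((3 + 1)*(-4) - 17) + 3 = (4*(-4) - 17) + 3 = (-16 - 17) + 3 = -33 + 3 = -30)
(28 - 18)²*(P*(-4 + 4)) = (28 - 18)²*(-30*(-4 + 4)) = 10²*(-30*0) = 100*0 = 0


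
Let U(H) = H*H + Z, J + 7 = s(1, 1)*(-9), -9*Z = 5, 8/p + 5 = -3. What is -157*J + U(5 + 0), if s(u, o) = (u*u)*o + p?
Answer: 10111/9 ≈ 1123.4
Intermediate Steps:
p = -1 (p = 8/(-5 - 3) = 8/(-8) = 8*(-⅛) = -1)
Z = -5/9 (Z = -⅑*5 = -5/9 ≈ -0.55556)
s(u, o) = -1 + o*u² (s(u, o) = (u*u)*o - 1 = u²*o - 1 = o*u² - 1 = -1 + o*u²)
J = -7 (J = -7 + (-1 + 1*1²)*(-9) = -7 + (-1 + 1*1)*(-9) = -7 + (-1 + 1)*(-9) = -7 + 0*(-9) = -7 + 0 = -7)
U(H) = -5/9 + H² (U(H) = H*H - 5/9 = H² - 5/9 = -5/9 + H²)
-157*J + U(5 + 0) = -157*(-7) + (-5/9 + (5 + 0)²) = 1099 + (-5/9 + 5²) = 1099 + (-5/9 + 25) = 1099 + 220/9 = 10111/9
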